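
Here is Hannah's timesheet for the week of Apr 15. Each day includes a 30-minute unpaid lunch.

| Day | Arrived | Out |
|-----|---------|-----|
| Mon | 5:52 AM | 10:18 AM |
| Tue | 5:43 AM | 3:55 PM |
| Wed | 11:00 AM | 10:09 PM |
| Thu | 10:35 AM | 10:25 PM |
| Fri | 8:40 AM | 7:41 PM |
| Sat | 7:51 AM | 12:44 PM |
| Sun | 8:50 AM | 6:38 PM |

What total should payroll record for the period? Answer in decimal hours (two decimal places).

59.82 hours

Mon: 5:52 AM–10:18 AM = 4 h 26 min; less 30 min break → 3 h 56 min
Tue: 5:43 AM–3:55 PM = 10 h 12 min; less 30 min break → 9 h 42 min
Wed: 11:00 AM–10:09 PM = 11 h 9 min; less 30 min break → 10 h 39 min
Thu: 10:35 AM–10:25 PM = 11 h 50 min; less 30 min break → 11 h 20 min
Fri: 8:40 AM–7:41 PM = 11 h 1 min; less 30 min break → 10 h 31 min
Sat: 7:51 AM–12:44 PM = 4 h 53 min; less 30 min break → 4 h 23 min
Sun: 8:50 AM–6:38 PM = 9 h 48 min; less 30 min break → 9 h 18 min
Total: 3 h 56 min + 9 h 42 min + 10 h 39 min + 11 h 20 min + 10 h 31 min + 4 h 23 min + 9 h 18 min = 59 h 49 min.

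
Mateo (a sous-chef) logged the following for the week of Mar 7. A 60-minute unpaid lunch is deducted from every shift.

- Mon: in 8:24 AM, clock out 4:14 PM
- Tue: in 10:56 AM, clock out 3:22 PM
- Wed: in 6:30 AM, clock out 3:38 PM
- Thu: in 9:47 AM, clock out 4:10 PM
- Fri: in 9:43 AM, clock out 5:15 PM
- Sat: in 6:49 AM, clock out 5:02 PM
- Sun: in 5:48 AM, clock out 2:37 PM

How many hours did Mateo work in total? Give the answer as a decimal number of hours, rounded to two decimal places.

47.35 hours

Mon: 8:24 AM–4:14 PM = 7 h 50 min; less 60 min break → 6 h 50 min
Tue: 10:56 AM–3:22 PM = 4 h 26 min; less 60 min break → 3 h 26 min
Wed: 6:30 AM–3:38 PM = 9 h 8 min; less 60 min break → 8 h 8 min
Thu: 9:47 AM–4:10 PM = 6 h 23 min; less 60 min break → 5 h 23 min
Fri: 9:43 AM–5:15 PM = 7 h 32 min; less 60 min break → 6 h 32 min
Sat: 6:49 AM–5:02 PM = 10 h 13 min; less 60 min break → 9 h 13 min
Sun: 5:48 AM–2:37 PM = 8 h 49 min; less 60 min break → 7 h 49 min
Total: 6 h 50 min + 3 h 26 min + 8 h 8 min + 5 h 23 min + 6 h 32 min + 9 h 13 min + 7 h 49 min = 47 h 21 min.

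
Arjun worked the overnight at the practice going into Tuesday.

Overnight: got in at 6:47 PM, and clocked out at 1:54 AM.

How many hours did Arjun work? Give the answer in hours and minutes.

7 h 7 min

Overnight: 6:47 PM → midnight = 5 h 13 min; midnight → 1:54 AM = 1 h 54 min; span 7 h 7 min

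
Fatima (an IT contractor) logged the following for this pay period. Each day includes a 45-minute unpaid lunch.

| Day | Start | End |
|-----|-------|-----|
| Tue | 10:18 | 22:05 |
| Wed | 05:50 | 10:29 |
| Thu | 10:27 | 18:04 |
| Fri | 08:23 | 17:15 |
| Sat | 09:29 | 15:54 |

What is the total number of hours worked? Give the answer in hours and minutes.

Tue: 10:18–22:05 = 11 h 47 min; less 45 min break → 11 h 2 min
Wed: 05:50–10:29 = 4 h 39 min; less 45 min break → 3 h 54 min
Thu: 10:27–18:04 = 7 h 37 min; less 45 min break → 6 h 52 min
Fri: 08:23–17:15 = 8 h 52 min; less 45 min break → 8 h 7 min
Sat: 09:29–15:54 = 6 h 25 min; less 45 min break → 5 h 40 min
Total: 11 h 2 min + 3 h 54 min + 6 h 52 min + 8 h 7 min + 5 h 40 min = 35 h 35 min.

35 h 35 min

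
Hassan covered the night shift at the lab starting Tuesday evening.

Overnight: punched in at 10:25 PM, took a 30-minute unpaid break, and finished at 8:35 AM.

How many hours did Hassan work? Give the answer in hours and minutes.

9 h 40 min

Overnight: 10:25 PM → midnight = 1 h 35 min; midnight → 8:35 AM = 8 h 35 min; span 10 h 10 min; less 30 min break → 9 h 40 min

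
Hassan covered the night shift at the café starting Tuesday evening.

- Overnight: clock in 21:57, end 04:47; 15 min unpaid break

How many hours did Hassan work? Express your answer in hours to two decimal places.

6.58 hours

Overnight: 21:57 → midnight = 2 h 3 min; midnight → 04:47 = 4 h 47 min; span 6 h 50 min; less 15 min break → 6 h 35 min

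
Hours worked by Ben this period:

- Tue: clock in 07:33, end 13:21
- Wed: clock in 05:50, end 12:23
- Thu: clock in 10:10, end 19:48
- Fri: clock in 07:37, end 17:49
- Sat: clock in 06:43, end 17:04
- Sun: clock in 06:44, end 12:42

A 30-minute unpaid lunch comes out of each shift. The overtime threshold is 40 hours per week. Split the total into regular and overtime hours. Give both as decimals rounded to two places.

Regular 40.00 hours, overtime 5.50 hours

Tue: 07:33–13:21 = 5 h 48 min; less 30 min break → 5 h 18 min
Wed: 05:50–12:23 = 6 h 33 min; less 30 min break → 6 h 3 min
Thu: 10:10–19:48 = 9 h 38 min; less 30 min break → 9 h 8 min
Fri: 07:37–17:49 = 10 h 12 min; less 30 min break → 9 h 42 min
Sat: 06:43–17:04 = 10 h 21 min; less 30 min break → 9 h 51 min
Sun: 06:44–12:42 = 5 h 58 min; less 30 min break → 5 h 28 min
Total worked: 45 h 30 min = 45.50 h.
Threshold 40 h → overtime 5 h 30 min, regular 40 h 0 min.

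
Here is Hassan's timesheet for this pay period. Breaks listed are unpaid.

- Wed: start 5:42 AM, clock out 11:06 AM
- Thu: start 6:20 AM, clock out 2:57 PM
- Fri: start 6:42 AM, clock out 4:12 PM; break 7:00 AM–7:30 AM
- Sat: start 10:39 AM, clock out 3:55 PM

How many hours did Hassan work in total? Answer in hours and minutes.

28 h 17 min

Wed: 5:42 AM–11:06 AM = 5 h 24 min
Thu: 6:20 AM–2:57 PM = 8 h 37 min
Fri: 6:42 AM–4:12 PM = 9 h 30 min; less 30 min break → 9 h 0 min
Sat: 10:39 AM–3:55 PM = 5 h 16 min
Total: 5 h 24 min + 8 h 37 min + 9 h 0 min + 5 h 16 min = 28 h 17 min.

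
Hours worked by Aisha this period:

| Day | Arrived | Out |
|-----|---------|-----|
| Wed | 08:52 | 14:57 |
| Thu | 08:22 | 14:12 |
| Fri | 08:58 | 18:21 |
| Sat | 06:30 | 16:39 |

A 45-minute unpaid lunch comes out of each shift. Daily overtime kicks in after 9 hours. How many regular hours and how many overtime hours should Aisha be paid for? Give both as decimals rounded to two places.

Regular 28.05 hours, overtime 0.40 hours

Wed: 08:52–14:57 = 6 h 5 min; less 45 min break → 5 h 20 min
Thu: 08:22–14:12 = 5 h 50 min; less 45 min break → 5 h 5 min
Fri: 08:58–18:21 = 9 h 23 min; less 45 min break → 8 h 38 min
Sat: 06:30–16:39 = 10 h 9 min; less 45 min break → 9 h 24 min
Wed reg 5 h 20 min / OT 0 h 0 min; Thu reg 5 h 5 min / OT 0 h 0 min; Fri reg 8 h 38 min / OT 0 h 0 min; Sat reg 9 h 0 min / OT 0 h 24 min.
Totals: regular 28 h 3 min, overtime 0 h 24 min.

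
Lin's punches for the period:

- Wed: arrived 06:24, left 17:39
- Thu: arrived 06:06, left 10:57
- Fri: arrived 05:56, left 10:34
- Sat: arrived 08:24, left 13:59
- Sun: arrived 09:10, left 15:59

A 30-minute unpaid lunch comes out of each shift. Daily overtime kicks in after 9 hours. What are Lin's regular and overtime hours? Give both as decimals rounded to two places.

Wed: 06:24–17:39 = 11 h 15 min; less 30 min break → 10 h 45 min
Thu: 06:06–10:57 = 4 h 51 min; less 30 min break → 4 h 21 min
Fri: 05:56–10:34 = 4 h 38 min; less 30 min break → 4 h 8 min
Sat: 08:24–13:59 = 5 h 35 min; less 30 min break → 5 h 5 min
Sun: 09:10–15:59 = 6 h 49 min; less 30 min break → 6 h 19 min
Wed reg 9 h 0 min / OT 1 h 45 min; Thu reg 4 h 21 min / OT 0 h 0 min; Fri reg 4 h 8 min / OT 0 h 0 min; Sat reg 5 h 5 min / OT 0 h 0 min; Sun reg 6 h 19 min / OT 0 h 0 min.
Totals: regular 28 h 53 min, overtime 1 h 45 min.

Regular 28.88 hours, overtime 1.75 hours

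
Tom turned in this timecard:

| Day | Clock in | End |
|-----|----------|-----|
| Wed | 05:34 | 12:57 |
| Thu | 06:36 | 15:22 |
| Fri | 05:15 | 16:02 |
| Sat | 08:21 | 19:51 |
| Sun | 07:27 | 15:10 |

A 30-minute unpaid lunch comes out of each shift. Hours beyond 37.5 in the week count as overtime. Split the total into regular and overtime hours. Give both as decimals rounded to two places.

Regular 37.50 hours, overtime 6.15 hours

Wed: 05:34–12:57 = 7 h 23 min; less 30 min break → 6 h 53 min
Thu: 06:36–15:22 = 8 h 46 min; less 30 min break → 8 h 16 min
Fri: 05:15–16:02 = 10 h 47 min; less 30 min break → 10 h 17 min
Sat: 08:21–19:51 = 11 h 30 min; less 30 min break → 11 h 0 min
Sun: 07:27–15:10 = 7 h 43 min; less 30 min break → 7 h 13 min
Total worked: 43 h 39 min = 43.65 h.
Threshold 37.5 h → overtime 6 h 9 min, regular 37 h 30 min.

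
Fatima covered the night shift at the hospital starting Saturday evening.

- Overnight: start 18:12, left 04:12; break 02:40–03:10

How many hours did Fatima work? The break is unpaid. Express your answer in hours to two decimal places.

Overnight: 18:12 → midnight = 5 h 48 min; midnight → 04:12 = 4 h 12 min; span 10 h 0 min; less 30 min break → 9 h 30 min

9.50 hours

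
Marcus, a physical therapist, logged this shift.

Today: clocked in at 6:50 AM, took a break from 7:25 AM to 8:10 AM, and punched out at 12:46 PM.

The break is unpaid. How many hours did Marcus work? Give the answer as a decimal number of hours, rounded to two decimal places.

5.18 hours

Today: 6:50 AM–12:46 PM = 5 h 56 min; less 45 min break → 5 h 11 min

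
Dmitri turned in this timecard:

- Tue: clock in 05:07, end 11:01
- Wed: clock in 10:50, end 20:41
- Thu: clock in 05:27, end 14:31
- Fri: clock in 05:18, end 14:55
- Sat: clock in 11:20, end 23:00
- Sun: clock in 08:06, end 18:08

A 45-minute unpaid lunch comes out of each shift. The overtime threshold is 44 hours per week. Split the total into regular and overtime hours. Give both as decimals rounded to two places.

Regular 44.00 hours, overtime 7.63 hours

Tue: 05:07–11:01 = 5 h 54 min; less 45 min break → 5 h 9 min
Wed: 10:50–20:41 = 9 h 51 min; less 45 min break → 9 h 6 min
Thu: 05:27–14:31 = 9 h 4 min; less 45 min break → 8 h 19 min
Fri: 05:18–14:55 = 9 h 37 min; less 45 min break → 8 h 52 min
Sat: 11:20–23:00 = 11 h 40 min; less 45 min break → 10 h 55 min
Sun: 08:06–18:08 = 10 h 2 min; less 45 min break → 9 h 17 min
Total worked: 51 h 38 min = 51.63 h.
Threshold 44 h → overtime 7 h 38 min, regular 44 h 0 min.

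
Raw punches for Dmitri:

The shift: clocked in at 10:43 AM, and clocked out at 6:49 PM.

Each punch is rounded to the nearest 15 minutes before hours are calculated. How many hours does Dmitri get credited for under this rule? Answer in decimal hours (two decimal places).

The shift: in 10:43 AM→10:45 AM, out 6:49 PM→6:45 PM; 8 h 0 min

8.00 hours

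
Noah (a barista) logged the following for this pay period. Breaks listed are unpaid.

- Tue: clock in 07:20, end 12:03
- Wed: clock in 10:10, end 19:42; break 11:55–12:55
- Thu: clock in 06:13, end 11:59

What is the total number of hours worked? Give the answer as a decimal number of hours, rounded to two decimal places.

19.02 hours

Tue: 07:20–12:03 = 4 h 43 min
Wed: 10:10–19:42 = 9 h 32 min; less 60 min break → 8 h 32 min
Thu: 06:13–11:59 = 5 h 46 min
Total: 4 h 43 min + 8 h 32 min + 5 h 46 min = 19 h 1 min.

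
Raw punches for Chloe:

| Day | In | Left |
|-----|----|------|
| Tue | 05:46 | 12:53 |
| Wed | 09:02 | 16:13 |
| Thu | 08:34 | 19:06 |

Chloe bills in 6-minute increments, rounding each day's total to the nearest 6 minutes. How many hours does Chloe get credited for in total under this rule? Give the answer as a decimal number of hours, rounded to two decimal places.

24.80 hours

Tue: 05:46–12:53 = 7 h 7 min → rounds to 7 h 6 min
Wed: 09:02–16:13 = 7 h 11 min → rounds to 7 h 12 min
Thu: 08:34–19:06 = 10 h 32 min → rounds to 10 h 30 min
Total credited: 24 h 48 min.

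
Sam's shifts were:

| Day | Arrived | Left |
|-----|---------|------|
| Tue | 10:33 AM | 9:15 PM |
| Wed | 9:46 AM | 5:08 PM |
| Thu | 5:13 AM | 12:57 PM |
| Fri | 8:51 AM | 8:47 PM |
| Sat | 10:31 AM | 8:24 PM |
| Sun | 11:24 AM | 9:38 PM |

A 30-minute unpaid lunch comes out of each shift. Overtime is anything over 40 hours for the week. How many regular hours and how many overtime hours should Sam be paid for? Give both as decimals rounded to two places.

Tue: 10:33 AM–9:15 PM = 10 h 42 min; less 30 min break → 10 h 12 min
Wed: 9:46 AM–5:08 PM = 7 h 22 min; less 30 min break → 6 h 52 min
Thu: 5:13 AM–12:57 PM = 7 h 44 min; less 30 min break → 7 h 14 min
Fri: 8:51 AM–8:47 PM = 11 h 56 min; less 30 min break → 11 h 26 min
Sat: 10:31 AM–8:24 PM = 9 h 53 min; less 30 min break → 9 h 23 min
Sun: 11:24 AM–9:38 PM = 10 h 14 min; less 30 min break → 9 h 44 min
Total worked: 54 h 51 min = 54.85 h.
Threshold 40 h → overtime 14 h 51 min, regular 40 h 0 min.

Regular 40.00 hours, overtime 14.85 hours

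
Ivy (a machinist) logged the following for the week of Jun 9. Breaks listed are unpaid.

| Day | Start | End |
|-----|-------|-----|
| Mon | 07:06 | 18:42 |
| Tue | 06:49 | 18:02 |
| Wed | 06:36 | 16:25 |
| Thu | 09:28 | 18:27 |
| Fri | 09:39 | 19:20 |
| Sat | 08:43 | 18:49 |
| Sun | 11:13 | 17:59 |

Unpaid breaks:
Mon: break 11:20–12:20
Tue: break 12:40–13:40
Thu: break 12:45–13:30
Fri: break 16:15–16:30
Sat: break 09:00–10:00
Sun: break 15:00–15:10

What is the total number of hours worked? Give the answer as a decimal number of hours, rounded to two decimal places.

64.00 hours

Mon: 07:06–18:42 = 11 h 36 min; less 60 min break → 10 h 36 min
Tue: 06:49–18:02 = 11 h 13 min; less 60 min break → 10 h 13 min
Wed: 06:36–16:25 = 9 h 49 min
Thu: 09:28–18:27 = 8 h 59 min; less 45 min break → 8 h 14 min
Fri: 09:39–19:20 = 9 h 41 min; less 15 min break → 9 h 26 min
Sat: 08:43–18:49 = 10 h 6 min; less 60 min break → 9 h 6 min
Sun: 11:13–17:59 = 6 h 46 min; less 10 min break → 6 h 36 min
Total: 10 h 36 min + 10 h 13 min + 9 h 49 min + 8 h 14 min + 9 h 26 min + 9 h 6 min + 6 h 36 min = 64 h 0 min.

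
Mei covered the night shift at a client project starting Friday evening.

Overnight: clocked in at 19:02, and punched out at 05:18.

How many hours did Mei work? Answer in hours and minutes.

Overnight: 19:02 → midnight = 4 h 58 min; midnight → 05:18 = 5 h 18 min; span 10 h 16 min

10 h 16 min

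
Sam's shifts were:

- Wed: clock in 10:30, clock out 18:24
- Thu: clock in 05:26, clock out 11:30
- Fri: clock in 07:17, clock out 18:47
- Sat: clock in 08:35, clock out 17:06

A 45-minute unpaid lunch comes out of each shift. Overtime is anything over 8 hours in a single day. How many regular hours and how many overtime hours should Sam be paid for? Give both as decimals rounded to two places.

Wed: 10:30–18:24 = 7 h 54 min; less 45 min break → 7 h 9 min
Thu: 05:26–11:30 = 6 h 4 min; less 45 min break → 5 h 19 min
Fri: 07:17–18:47 = 11 h 30 min; less 45 min break → 10 h 45 min
Sat: 08:35–17:06 = 8 h 31 min; less 45 min break → 7 h 46 min
Wed reg 7 h 9 min / OT 0 h 0 min; Thu reg 5 h 19 min / OT 0 h 0 min; Fri reg 8 h 0 min / OT 2 h 45 min; Sat reg 7 h 46 min / OT 0 h 0 min.
Totals: regular 28 h 14 min, overtime 2 h 45 min.

Regular 28.23 hours, overtime 2.75 hours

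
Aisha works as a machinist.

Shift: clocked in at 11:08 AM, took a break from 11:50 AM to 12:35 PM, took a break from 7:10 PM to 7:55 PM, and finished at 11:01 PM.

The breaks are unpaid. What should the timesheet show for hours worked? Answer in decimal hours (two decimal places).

Shift: 11:08 AM–11:01 PM = 11 h 53 min; less 90 min break → 10 h 23 min

10.38 hours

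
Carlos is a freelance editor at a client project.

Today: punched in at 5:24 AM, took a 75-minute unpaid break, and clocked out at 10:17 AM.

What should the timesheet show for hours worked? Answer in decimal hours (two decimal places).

Today: 5:24 AM–10:17 AM = 4 h 53 min; less 75 min break → 3 h 38 min

3.63 hours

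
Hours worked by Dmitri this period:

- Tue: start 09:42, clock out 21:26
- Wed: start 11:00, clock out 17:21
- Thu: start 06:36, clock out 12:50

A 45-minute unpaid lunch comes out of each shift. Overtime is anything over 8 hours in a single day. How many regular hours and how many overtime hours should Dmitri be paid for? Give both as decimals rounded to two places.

Regular 19.08 hours, overtime 2.98 hours

Tue: 09:42–21:26 = 11 h 44 min; less 45 min break → 10 h 59 min
Wed: 11:00–17:21 = 6 h 21 min; less 45 min break → 5 h 36 min
Thu: 06:36–12:50 = 6 h 14 min; less 45 min break → 5 h 29 min
Tue reg 8 h 0 min / OT 2 h 59 min; Wed reg 5 h 36 min / OT 0 h 0 min; Thu reg 5 h 29 min / OT 0 h 0 min.
Totals: regular 19 h 5 min, overtime 2 h 59 min.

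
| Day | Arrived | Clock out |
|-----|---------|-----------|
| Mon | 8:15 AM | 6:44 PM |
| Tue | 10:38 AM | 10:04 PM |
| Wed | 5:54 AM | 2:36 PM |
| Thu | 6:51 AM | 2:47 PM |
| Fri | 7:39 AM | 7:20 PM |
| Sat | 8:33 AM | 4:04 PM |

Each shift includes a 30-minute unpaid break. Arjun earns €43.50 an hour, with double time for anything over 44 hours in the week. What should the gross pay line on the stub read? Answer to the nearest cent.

Mon: 8:15 AM–6:44 PM = 10 h 29 min; less 30 min break → 9 h 59 min
Tue: 10:38 AM–10:04 PM = 11 h 26 min; less 30 min break → 10 h 56 min
Wed: 5:54 AM–2:36 PM = 8 h 42 min; less 30 min break → 8 h 12 min
Thu: 6:51 AM–2:47 PM = 7 h 56 min; less 30 min break → 7 h 26 min
Fri: 7:39 AM–7:20 PM = 11 h 41 min; less 30 min break → 11 h 11 min
Sat: 8:33 AM–4:04 PM = 7 h 31 min; less 30 min break → 7 h 1 min
Total worked: 54 h 45 min = 3285 min.
Regular 44 h 0 min = 2640 min at €43.50/h; overtime 10 h 45 min = 645 min at €87.00/h.
Pay = (2640 × €43.50 + 645 × €87.00) ÷ 60 = €2849.25.

€2849.25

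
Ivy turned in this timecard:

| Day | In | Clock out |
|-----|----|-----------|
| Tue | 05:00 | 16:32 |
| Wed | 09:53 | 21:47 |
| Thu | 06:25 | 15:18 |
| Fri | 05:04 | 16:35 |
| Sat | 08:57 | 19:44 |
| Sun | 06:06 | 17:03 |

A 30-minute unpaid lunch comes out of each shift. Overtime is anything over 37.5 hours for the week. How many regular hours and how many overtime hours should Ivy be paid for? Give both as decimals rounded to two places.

Tue: 05:00–16:32 = 11 h 32 min; less 30 min break → 11 h 2 min
Wed: 09:53–21:47 = 11 h 54 min; less 30 min break → 11 h 24 min
Thu: 06:25–15:18 = 8 h 53 min; less 30 min break → 8 h 23 min
Fri: 05:04–16:35 = 11 h 31 min; less 30 min break → 11 h 1 min
Sat: 08:57–19:44 = 10 h 47 min; less 30 min break → 10 h 17 min
Sun: 06:06–17:03 = 10 h 57 min; less 30 min break → 10 h 27 min
Total worked: 62 h 34 min = 62.57 h.
Threshold 37.5 h → overtime 25 h 4 min, regular 37 h 30 min.

Regular 37.50 hours, overtime 25.07 hours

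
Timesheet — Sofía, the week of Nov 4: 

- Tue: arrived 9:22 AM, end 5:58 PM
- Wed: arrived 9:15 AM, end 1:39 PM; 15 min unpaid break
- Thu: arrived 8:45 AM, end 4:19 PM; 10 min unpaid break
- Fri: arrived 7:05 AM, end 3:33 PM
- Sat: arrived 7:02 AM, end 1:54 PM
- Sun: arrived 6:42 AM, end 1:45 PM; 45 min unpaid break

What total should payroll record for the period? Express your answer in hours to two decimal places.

41.78 hours

Tue: 9:22 AM–5:58 PM = 8 h 36 min
Wed: 9:15 AM–1:39 PM = 4 h 24 min; less 15 min break → 4 h 9 min
Thu: 8:45 AM–4:19 PM = 7 h 34 min; less 10 min break → 7 h 24 min
Fri: 7:05 AM–3:33 PM = 8 h 28 min
Sat: 7:02 AM–1:54 PM = 6 h 52 min
Sun: 6:42 AM–1:45 PM = 7 h 3 min; less 45 min break → 6 h 18 min
Total: 8 h 36 min + 4 h 9 min + 7 h 24 min + 8 h 28 min + 6 h 52 min + 6 h 18 min = 41 h 47 min.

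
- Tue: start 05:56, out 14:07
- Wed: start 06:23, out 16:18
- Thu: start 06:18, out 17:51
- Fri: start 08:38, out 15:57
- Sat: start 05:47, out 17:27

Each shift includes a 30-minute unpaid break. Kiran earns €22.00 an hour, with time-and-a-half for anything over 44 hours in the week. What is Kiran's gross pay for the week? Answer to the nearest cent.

€1038.40

Tue: 05:56–14:07 = 8 h 11 min; less 30 min break → 7 h 41 min
Wed: 06:23–16:18 = 9 h 55 min; less 30 min break → 9 h 25 min
Thu: 06:18–17:51 = 11 h 33 min; less 30 min break → 11 h 3 min
Fri: 08:38–15:57 = 7 h 19 min; less 30 min break → 6 h 49 min
Sat: 05:47–17:27 = 11 h 40 min; less 30 min break → 11 h 10 min
Total worked: 46 h 8 min = 2768 min.
Regular 44 h 0 min = 2640 min at €22.00/h; overtime 2 h 8 min = 128 min at €33.00/h.
Pay = (2640 × €22.00 + 128 × €33.00) ÷ 60 = €1038.40.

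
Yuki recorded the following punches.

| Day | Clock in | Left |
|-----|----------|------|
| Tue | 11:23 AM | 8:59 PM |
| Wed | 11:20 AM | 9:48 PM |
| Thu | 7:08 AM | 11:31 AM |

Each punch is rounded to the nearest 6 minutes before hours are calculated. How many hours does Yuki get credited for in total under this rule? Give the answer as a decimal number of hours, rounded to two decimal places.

24.50 hours

Tue: in 11:23 AM→11:24 AM, out 8:59 PM→9:00 PM; 9 h 36 min
Wed: in 11:20 AM→11:18 AM, out 9:48 PM→9:48 PM; 10 h 30 min
Thu: in 7:08 AM→7:06 AM, out 11:31 AM→11:30 AM; 4 h 24 min
Total credited: 24 h 30 min.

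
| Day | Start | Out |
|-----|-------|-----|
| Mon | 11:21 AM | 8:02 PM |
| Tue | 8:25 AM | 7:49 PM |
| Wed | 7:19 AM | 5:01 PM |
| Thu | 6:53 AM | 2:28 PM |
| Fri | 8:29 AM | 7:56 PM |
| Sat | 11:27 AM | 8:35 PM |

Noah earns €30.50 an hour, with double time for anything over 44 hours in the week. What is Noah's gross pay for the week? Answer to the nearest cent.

€2192.95

Mon: 11:21 AM–8:02 PM = 8 h 41 min
Tue: 8:25 AM–7:49 PM = 11 h 24 min
Wed: 7:19 AM–5:01 PM = 9 h 42 min
Thu: 6:53 AM–2:28 PM = 7 h 35 min
Fri: 8:29 AM–7:56 PM = 11 h 27 min
Sat: 11:27 AM–8:35 PM = 9 h 8 min
Total worked: 57 h 57 min = 3477 min.
Regular 44 h 0 min = 2640 min at €30.50/h; overtime 13 h 57 min = 837 min at €61.00/h.
Pay = (2640 × €30.50 + 837 × €61.00) ÷ 60 = €2192.95.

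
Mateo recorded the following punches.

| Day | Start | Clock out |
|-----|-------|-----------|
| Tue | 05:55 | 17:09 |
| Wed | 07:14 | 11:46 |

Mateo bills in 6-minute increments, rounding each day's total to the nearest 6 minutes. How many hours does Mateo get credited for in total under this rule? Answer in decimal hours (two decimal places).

15.70 hours

Tue: 05:55–17:09 = 11 h 14 min → rounds to 11 h 12 min
Wed: 07:14–11:46 = 4 h 32 min → rounds to 4 h 30 min
Total credited: 15 h 42 min.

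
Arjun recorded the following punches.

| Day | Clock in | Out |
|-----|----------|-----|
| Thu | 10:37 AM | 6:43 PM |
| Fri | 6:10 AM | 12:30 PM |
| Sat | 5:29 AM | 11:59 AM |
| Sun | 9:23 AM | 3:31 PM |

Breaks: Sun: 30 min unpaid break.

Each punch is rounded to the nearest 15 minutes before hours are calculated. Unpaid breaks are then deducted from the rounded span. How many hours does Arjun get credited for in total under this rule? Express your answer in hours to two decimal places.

26.50 hours

Thu: in 10:37 AM→10:30 AM, out 6:43 PM→6:45 PM; 8 h 15 min
Fri: in 6:10 AM→6:15 AM, out 12:30 PM→12:30 PM; 6 h 15 min
Sat: in 5:29 AM→5:30 AM, out 11:59 AM→12:00 PM; 6 h 30 min
Sun: in 9:23 AM→9:30 AM, out 3:31 PM→3:30 PM; 6 h 0 min − 30 min = 5 h 30 min
Total credited: 26 h 30 min.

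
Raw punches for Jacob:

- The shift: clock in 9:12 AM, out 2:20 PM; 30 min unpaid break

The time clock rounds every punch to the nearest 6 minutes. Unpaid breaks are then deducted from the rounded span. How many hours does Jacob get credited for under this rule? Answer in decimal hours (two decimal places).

The shift: in 9:12 AM→9:12 AM, out 2:20 PM→2:18 PM; 5 h 6 min − 30 min = 4 h 36 min

4.60 hours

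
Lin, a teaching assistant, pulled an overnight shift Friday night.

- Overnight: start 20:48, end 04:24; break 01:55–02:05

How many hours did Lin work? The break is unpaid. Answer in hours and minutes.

Overnight: 20:48 → midnight = 3 h 12 min; midnight → 04:24 = 4 h 24 min; span 7 h 36 min; less 10 min break → 7 h 26 min

7 h 26 min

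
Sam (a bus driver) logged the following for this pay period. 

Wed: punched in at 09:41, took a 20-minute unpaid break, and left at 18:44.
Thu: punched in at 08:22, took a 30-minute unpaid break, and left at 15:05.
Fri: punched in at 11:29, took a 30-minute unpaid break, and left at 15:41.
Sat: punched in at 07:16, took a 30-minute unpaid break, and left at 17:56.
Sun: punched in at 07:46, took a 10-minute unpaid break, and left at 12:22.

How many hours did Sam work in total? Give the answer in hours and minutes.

33 h 14 min

Wed: 09:41–18:44 = 9 h 3 min; less 20 min break → 8 h 43 min
Thu: 08:22–15:05 = 6 h 43 min; less 30 min break → 6 h 13 min
Fri: 11:29–15:41 = 4 h 12 min; less 30 min break → 3 h 42 min
Sat: 07:16–17:56 = 10 h 40 min; less 30 min break → 10 h 10 min
Sun: 07:46–12:22 = 4 h 36 min; less 10 min break → 4 h 26 min
Total: 8 h 43 min + 6 h 13 min + 3 h 42 min + 10 h 10 min + 4 h 26 min = 33 h 14 min.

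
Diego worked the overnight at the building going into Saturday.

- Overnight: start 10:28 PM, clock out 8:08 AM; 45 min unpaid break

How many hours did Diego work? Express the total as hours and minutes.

Overnight: 10:28 PM → midnight = 1 h 32 min; midnight → 8:08 AM = 8 h 8 min; span 9 h 40 min; less 45 min break → 8 h 55 min

8 h 55 min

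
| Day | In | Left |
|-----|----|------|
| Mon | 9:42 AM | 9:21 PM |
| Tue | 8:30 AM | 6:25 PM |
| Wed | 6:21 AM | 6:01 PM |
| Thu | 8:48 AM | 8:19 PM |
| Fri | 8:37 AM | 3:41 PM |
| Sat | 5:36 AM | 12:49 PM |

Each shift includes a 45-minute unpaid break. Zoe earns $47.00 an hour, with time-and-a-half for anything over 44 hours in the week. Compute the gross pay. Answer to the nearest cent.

$2810.60

Mon: 9:42 AM–9:21 PM = 11 h 39 min; less 45 min break → 10 h 54 min
Tue: 8:30 AM–6:25 PM = 9 h 55 min; less 45 min break → 9 h 10 min
Wed: 6:21 AM–6:01 PM = 11 h 40 min; less 45 min break → 10 h 55 min
Thu: 8:48 AM–8:19 PM = 11 h 31 min; less 45 min break → 10 h 46 min
Fri: 8:37 AM–3:41 PM = 7 h 4 min; less 45 min break → 6 h 19 min
Sat: 5:36 AM–12:49 PM = 7 h 13 min; less 45 min break → 6 h 28 min
Total worked: 54 h 32 min = 3272 min.
Regular 44 h 0 min = 2640 min at $47.00/h; overtime 10 h 32 min = 632 min at $70.50/h.
Pay = (2640 × $47.00 + 632 × $70.50) ÷ 60 = $2810.60.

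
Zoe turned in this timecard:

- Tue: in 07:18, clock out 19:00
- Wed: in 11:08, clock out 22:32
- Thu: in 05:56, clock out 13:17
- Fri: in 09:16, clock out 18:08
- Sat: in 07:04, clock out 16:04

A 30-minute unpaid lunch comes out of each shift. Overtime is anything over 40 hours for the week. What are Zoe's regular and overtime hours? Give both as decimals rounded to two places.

Tue: 07:18–19:00 = 11 h 42 min; less 30 min break → 11 h 12 min
Wed: 11:08–22:32 = 11 h 24 min; less 30 min break → 10 h 54 min
Thu: 05:56–13:17 = 7 h 21 min; less 30 min break → 6 h 51 min
Fri: 09:16–18:08 = 8 h 52 min; less 30 min break → 8 h 22 min
Sat: 07:04–16:04 = 9 h 0 min; less 30 min break → 8 h 30 min
Total worked: 45 h 49 min = 45.82 h.
Threshold 40 h → overtime 5 h 49 min, regular 40 h 0 min.

Regular 40.00 hours, overtime 5.82 hours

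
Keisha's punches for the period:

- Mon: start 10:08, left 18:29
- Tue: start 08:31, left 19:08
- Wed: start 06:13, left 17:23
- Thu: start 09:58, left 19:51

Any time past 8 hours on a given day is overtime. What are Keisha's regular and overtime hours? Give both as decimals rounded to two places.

Regular 32.00 hours, overtime 8.02 hours

Mon: 10:08–18:29 = 8 h 21 min
Tue: 08:31–19:08 = 10 h 37 min
Wed: 06:13–17:23 = 11 h 10 min
Thu: 09:58–19:51 = 9 h 53 min
Mon reg 8 h 0 min / OT 0 h 21 min; Tue reg 8 h 0 min / OT 2 h 37 min; Wed reg 8 h 0 min / OT 3 h 10 min; Thu reg 8 h 0 min / OT 1 h 53 min.
Totals: regular 32 h 0 min, overtime 8 h 1 min.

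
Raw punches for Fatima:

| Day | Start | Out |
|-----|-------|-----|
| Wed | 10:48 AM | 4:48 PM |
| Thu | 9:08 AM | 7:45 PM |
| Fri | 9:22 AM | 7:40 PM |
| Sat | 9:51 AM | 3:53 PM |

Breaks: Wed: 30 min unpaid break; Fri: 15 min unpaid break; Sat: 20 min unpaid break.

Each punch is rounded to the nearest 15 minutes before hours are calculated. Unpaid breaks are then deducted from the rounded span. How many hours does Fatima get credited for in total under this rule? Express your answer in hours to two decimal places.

32.17 hours

Wed: in 10:48 AM→10:45 AM, out 4:48 PM→4:45 PM; 6 h 0 min − 30 min = 5 h 30 min
Thu: in 9:08 AM→9:15 AM, out 7:45 PM→7:45 PM; 10 h 30 min
Fri: in 9:22 AM→9:15 AM, out 7:40 PM→7:45 PM; 10 h 30 min − 15 min = 10 h 15 min
Sat: in 9:51 AM→9:45 AM, out 3:53 PM→4:00 PM; 6 h 15 min − 20 min = 5 h 55 min
Total credited: 32 h 10 min.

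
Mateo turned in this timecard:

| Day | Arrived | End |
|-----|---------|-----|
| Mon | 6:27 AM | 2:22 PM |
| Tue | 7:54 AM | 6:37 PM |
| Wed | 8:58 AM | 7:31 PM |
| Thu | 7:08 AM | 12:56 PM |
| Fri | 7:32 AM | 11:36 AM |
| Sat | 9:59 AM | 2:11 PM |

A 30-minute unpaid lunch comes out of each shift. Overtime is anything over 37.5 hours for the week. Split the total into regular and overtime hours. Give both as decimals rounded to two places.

Regular 37.50 hours, overtime 2.75 hours

Mon: 6:27 AM–2:22 PM = 7 h 55 min; less 30 min break → 7 h 25 min
Tue: 7:54 AM–6:37 PM = 10 h 43 min; less 30 min break → 10 h 13 min
Wed: 8:58 AM–7:31 PM = 10 h 33 min; less 30 min break → 10 h 3 min
Thu: 7:08 AM–12:56 PM = 5 h 48 min; less 30 min break → 5 h 18 min
Fri: 7:32 AM–11:36 AM = 4 h 4 min; less 30 min break → 3 h 34 min
Sat: 9:59 AM–2:11 PM = 4 h 12 min; less 30 min break → 3 h 42 min
Total worked: 40 h 15 min = 40.25 h.
Threshold 37.5 h → overtime 2 h 45 min, regular 37 h 30 min.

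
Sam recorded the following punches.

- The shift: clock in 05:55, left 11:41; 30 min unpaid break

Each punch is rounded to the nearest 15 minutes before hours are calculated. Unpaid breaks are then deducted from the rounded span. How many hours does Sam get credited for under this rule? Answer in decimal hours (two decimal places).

The shift: in 05:55→06:00, out 11:41→11:45; 5 h 45 min − 30 min = 5 h 15 min

5.25 hours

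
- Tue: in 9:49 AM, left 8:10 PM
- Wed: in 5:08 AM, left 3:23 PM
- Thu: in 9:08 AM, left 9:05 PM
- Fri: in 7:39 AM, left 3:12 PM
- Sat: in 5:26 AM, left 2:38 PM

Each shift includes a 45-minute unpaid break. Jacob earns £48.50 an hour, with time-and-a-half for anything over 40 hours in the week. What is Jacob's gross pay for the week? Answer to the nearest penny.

£2343.76

Tue: 9:49 AM–8:10 PM = 10 h 21 min; less 45 min break → 9 h 36 min
Wed: 5:08 AM–3:23 PM = 10 h 15 min; less 45 min break → 9 h 30 min
Thu: 9:08 AM–9:05 PM = 11 h 57 min; less 45 min break → 11 h 12 min
Fri: 7:39 AM–3:12 PM = 7 h 33 min; less 45 min break → 6 h 48 min
Sat: 5:26 AM–2:38 PM = 9 h 12 min; less 45 min break → 8 h 27 min
Total worked: 45 h 33 min = 2733 min.
Regular 40 h 0 min = 2400 min at £48.50/h; overtime 5 h 33 min = 333 min at £72.75/h.
Pay = (2400 × £48.50 + 333 × £72.75) ÷ 60 = £2343.76.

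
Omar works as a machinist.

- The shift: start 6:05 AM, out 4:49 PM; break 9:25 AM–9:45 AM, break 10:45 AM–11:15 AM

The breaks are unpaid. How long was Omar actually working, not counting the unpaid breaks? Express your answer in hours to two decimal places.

The shift: 6:05 AM–4:49 PM = 10 h 44 min; less 50 min break → 9 h 54 min

9.90 hours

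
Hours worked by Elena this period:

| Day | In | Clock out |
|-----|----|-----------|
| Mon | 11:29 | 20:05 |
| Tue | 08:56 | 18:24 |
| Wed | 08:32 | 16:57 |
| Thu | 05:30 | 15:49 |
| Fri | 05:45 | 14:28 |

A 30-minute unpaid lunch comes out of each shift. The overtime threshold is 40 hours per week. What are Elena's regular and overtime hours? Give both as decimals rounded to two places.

Regular 40.00 hours, overtime 3.02 hours

Mon: 11:29–20:05 = 8 h 36 min; less 30 min break → 8 h 6 min
Tue: 08:56–18:24 = 9 h 28 min; less 30 min break → 8 h 58 min
Wed: 08:32–16:57 = 8 h 25 min; less 30 min break → 7 h 55 min
Thu: 05:30–15:49 = 10 h 19 min; less 30 min break → 9 h 49 min
Fri: 05:45–14:28 = 8 h 43 min; less 30 min break → 8 h 13 min
Total worked: 43 h 1 min = 43.02 h.
Threshold 40 h → overtime 3 h 1 min, regular 40 h 0 min.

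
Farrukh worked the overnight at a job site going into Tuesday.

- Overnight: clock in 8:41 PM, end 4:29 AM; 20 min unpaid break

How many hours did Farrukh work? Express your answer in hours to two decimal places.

7.47 hours

Overnight: 8:41 PM → midnight = 3 h 19 min; midnight → 4:29 AM = 4 h 29 min; span 7 h 48 min; less 20 min break → 7 h 28 min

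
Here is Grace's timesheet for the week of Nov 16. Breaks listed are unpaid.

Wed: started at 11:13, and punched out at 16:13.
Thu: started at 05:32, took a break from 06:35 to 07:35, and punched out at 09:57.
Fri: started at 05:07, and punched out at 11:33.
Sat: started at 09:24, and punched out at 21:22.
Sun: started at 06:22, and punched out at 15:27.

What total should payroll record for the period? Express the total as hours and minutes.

Wed: 11:13–16:13 = 5 h 0 min
Thu: 05:32–09:57 = 4 h 25 min; less 60 min break → 3 h 25 min
Fri: 05:07–11:33 = 6 h 26 min
Sat: 09:24–21:22 = 11 h 58 min
Sun: 06:22–15:27 = 9 h 5 min
Total: 5 h 0 min + 3 h 25 min + 6 h 26 min + 11 h 58 min + 9 h 5 min = 35 h 54 min.

35 h 54 min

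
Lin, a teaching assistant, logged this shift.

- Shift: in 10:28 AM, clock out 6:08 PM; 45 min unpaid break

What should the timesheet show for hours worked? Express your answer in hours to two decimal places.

6.92 hours

Shift: 10:28 AM–6:08 PM = 7 h 40 min; less 45 min break → 6 h 55 min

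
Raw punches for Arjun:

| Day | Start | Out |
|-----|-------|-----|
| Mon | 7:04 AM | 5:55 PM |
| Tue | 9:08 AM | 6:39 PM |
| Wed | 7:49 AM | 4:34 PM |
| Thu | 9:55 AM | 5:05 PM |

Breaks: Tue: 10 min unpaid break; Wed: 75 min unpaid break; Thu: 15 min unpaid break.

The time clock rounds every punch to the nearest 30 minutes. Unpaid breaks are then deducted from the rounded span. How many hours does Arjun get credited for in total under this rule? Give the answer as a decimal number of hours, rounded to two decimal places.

34.33 hours

Mon: in 7:04 AM→7:00 AM, out 5:55 PM→6:00 PM; 11 h 0 min
Tue: in 9:08 AM→9:00 AM, out 6:39 PM→6:30 PM; 9 h 30 min − 10 min = 9 h 20 min
Wed: in 7:49 AM→8:00 AM, out 4:34 PM→4:30 PM; 8 h 30 min − 75 min = 7 h 15 min
Thu: in 9:55 AM→10:00 AM, out 5:05 PM→5:00 PM; 7 h 0 min − 15 min = 6 h 45 min
Total credited: 34 h 20 min.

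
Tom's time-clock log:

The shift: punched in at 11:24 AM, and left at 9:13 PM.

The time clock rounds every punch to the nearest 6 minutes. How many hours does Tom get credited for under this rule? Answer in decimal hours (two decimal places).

The shift: in 11:24 AM→11:24 AM, out 9:13 PM→9:12 PM; 9 h 48 min

9.80 hours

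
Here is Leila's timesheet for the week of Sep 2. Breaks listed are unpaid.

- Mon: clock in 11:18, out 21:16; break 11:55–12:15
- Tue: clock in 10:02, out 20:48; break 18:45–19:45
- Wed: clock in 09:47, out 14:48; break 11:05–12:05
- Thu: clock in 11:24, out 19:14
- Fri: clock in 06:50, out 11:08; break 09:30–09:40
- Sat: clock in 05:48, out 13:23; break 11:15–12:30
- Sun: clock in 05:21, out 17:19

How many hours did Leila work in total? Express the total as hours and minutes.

53 h 41 min

Mon: 11:18–21:16 = 9 h 58 min; less 20 min break → 9 h 38 min
Tue: 10:02–20:48 = 10 h 46 min; less 60 min break → 9 h 46 min
Wed: 09:47–14:48 = 5 h 1 min; less 60 min break → 4 h 1 min
Thu: 11:24–19:14 = 7 h 50 min
Fri: 06:50–11:08 = 4 h 18 min; less 10 min break → 4 h 8 min
Sat: 05:48–13:23 = 7 h 35 min; less 75 min break → 6 h 20 min
Sun: 05:21–17:19 = 11 h 58 min
Total: 9 h 38 min + 9 h 46 min + 4 h 1 min + 7 h 50 min + 4 h 8 min + 6 h 20 min + 11 h 58 min = 53 h 41 min.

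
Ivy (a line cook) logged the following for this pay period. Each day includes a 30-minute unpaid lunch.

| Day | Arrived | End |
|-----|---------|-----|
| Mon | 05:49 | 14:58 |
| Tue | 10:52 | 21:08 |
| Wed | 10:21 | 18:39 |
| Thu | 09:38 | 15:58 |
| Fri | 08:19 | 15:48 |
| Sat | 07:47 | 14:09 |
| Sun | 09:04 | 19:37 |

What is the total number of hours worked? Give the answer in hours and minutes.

54 h 57 min

Mon: 05:49–14:58 = 9 h 9 min; less 30 min break → 8 h 39 min
Tue: 10:52–21:08 = 10 h 16 min; less 30 min break → 9 h 46 min
Wed: 10:21–18:39 = 8 h 18 min; less 30 min break → 7 h 48 min
Thu: 09:38–15:58 = 6 h 20 min; less 30 min break → 5 h 50 min
Fri: 08:19–15:48 = 7 h 29 min; less 30 min break → 6 h 59 min
Sat: 07:47–14:09 = 6 h 22 min; less 30 min break → 5 h 52 min
Sun: 09:04–19:37 = 10 h 33 min; less 30 min break → 10 h 3 min
Total: 8 h 39 min + 9 h 46 min + 7 h 48 min + 5 h 50 min + 6 h 59 min + 5 h 52 min + 10 h 3 min = 54 h 57 min.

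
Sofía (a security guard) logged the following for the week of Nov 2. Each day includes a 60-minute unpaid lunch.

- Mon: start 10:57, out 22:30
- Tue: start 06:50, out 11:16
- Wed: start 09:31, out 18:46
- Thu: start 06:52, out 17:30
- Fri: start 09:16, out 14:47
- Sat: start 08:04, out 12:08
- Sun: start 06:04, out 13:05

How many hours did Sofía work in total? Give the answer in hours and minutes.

Mon: 10:57–22:30 = 11 h 33 min; less 60 min break → 10 h 33 min
Tue: 06:50–11:16 = 4 h 26 min; less 60 min break → 3 h 26 min
Wed: 09:31–18:46 = 9 h 15 min; less 60 min break → 8 h 15 min
Thu: 06:52–17:30 = 10 h 38 min; less 60 min break → 9 h 38 min
Fri: 09:16–14:47 = 5 h 31 min; less 60 min break → 4 h 31 min
Sat: 08:04–12:08 = 4 h 4 min; less 60 min break → 3 h 4 min
Sun: 06:04–13:05 = 7 h 1 min; less 60 min break → 6 h 1 min
Total: 10 h 33 min + 3 h 26 min + 8 h 15 min + 9 h 38 min + 4 h 31 min + 3 h 4 min + 6 h 1 min = 45 h 28 min.

45 h 28 min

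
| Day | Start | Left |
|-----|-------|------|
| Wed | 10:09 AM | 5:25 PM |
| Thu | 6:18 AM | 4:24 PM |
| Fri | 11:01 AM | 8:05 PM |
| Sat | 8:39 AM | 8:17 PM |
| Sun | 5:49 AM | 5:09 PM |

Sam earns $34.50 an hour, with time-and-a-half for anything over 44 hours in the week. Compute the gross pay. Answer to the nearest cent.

$1797.45

Wed: 10:09 AM–5:25 PM = 7 h 16 min
Thu: 6:18 AM–4:24 PM = 10 h 6 min
Fri: 11:01 AM–8:05 PM = 9 h 4 min
Sat: 8:39 AM–8:17 PM = 11 h 38 min
Sun: 5:49 AM–5:09 PM = 11 h 20 min
Total worked: 49 h 24 min = 2964 min.
Regular 44 h 0 min = 2640 min at $34.50/h; overtime 5 h 24 min = 324 min at $51.75/h.
Pay = (2640 × $34.50 + 324 × $51.75) ÷ 60 = $1797.45.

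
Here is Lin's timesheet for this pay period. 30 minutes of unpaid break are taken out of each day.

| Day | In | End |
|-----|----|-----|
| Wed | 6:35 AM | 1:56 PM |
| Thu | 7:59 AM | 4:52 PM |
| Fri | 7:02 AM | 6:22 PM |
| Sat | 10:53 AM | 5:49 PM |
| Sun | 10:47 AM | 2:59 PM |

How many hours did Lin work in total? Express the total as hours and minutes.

36 h 12 min

Wed: 6:35 AM–1:56 PM = 7 h 21 min; less 30 min break → 6 h 51 min
Thu: 7:59 AM–4:52 PM = 8 h 53 min; less 30 min break → 8 h 23 min
Fri: 7:02 AM–6:22 PM = 11 h 20 min; less 30 min break → 10 h 50 min
Sat: 10:53 AM–5:49 PM = 6 h 56 min; less 30 min break → 6 h 26 min
Sun: 10:47 AM–2:59 PM = 4 h 12 min; less 30 min break → 3 h 42 min
Total: 6 h 51 min + 8 h 23 min + 10 h 50 min + 6 h 26 min + 3 h 42 min = 36 h 12 min.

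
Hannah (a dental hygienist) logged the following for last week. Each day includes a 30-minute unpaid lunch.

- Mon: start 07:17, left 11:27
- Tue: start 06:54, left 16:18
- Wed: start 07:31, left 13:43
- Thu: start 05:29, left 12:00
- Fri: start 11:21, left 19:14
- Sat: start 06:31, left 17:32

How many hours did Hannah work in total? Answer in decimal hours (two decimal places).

Mon: 07:17–11:27 = 4 h 10 min; less 30 min break → 3 h 40 min
Tue: 06:54–16:18 = 9 h 24 min; less 30 min break → 8 h 54 min
Wed: 07:31–13:43 = 6 h 12 min; less 30 min break → 5 h 42 min
Thu: 05:29–12:00 = 6 h 31 min; less 30 min break → 6 h 1 min
Fri: 11:21–19:14 = 7 h 53 min; less 30 min break → 7 h 23 min
Sat: 06:31–17:32 = 11 h 1 min; less 30 min break → 10 h 31 min
Total: 3 h 40 min + 8 h 54 min + 5 h 42 min + 6 h 1 min + 7 h 23 min + 10 h 31 min = 42 h 11 min.

42.18 hours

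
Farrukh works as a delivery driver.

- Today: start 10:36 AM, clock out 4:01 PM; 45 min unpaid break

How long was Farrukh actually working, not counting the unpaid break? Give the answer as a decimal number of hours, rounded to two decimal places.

Today: 10:36 AM–4:01 PM = 5 h 25 min; less 45 min break → 4 h 40 min

4.67 hours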